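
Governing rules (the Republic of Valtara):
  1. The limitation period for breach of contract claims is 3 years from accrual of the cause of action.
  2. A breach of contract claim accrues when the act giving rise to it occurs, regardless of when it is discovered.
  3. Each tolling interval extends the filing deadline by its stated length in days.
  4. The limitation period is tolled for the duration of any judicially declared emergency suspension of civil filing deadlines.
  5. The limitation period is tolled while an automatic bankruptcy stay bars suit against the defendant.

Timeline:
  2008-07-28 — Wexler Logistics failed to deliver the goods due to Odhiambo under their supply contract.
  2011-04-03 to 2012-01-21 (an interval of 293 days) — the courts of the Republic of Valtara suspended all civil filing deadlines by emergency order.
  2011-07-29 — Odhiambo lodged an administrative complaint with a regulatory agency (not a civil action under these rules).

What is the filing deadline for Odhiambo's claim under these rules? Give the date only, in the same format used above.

2012-05-16

The claim accrued on 2008-07-28, when the wrongful act occurred.
3 years from 2008-07-28 is 2011-07-28.
Because the emergency suspension of filing deadlines ran from 2011-04-03 to 2012-01-21, the deadline is extended by 293 days to 2012-05-16.
None of the other events listed affects the running of the period under the stated rules.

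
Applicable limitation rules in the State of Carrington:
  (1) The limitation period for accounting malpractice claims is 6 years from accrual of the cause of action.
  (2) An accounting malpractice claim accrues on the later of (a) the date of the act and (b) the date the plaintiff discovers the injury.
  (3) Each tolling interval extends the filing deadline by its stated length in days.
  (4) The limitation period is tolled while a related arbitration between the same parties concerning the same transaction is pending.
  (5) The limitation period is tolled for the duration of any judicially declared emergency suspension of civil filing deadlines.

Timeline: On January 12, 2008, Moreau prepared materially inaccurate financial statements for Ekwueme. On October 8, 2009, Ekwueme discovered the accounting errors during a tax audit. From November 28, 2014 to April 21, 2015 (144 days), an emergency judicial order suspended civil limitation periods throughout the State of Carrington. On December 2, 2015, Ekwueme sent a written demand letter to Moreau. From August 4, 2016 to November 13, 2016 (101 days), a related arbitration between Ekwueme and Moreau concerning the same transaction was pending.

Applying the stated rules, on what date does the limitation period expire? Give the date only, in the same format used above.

The claim accrued on October 8, 2009 — the later of the January 12, 2008 act and the October 8, 2009 discovery.
The untolled deadline — 6 years after October 8, 2009 — is October 8, 2015.
Because the emergency suspension of filing deadlines ran from November 28, 2014 to April 21, 2015, the deadline is extended by 144 days to February 29, 2016.
The pending related arbitration from August 4, 2016 to November 13, 2016 began after the period had already run on February 29, 2016, so it has no tolling effect.
The other events in the timeline have no effect on the limitation period under the stated rules.

February 29, 2016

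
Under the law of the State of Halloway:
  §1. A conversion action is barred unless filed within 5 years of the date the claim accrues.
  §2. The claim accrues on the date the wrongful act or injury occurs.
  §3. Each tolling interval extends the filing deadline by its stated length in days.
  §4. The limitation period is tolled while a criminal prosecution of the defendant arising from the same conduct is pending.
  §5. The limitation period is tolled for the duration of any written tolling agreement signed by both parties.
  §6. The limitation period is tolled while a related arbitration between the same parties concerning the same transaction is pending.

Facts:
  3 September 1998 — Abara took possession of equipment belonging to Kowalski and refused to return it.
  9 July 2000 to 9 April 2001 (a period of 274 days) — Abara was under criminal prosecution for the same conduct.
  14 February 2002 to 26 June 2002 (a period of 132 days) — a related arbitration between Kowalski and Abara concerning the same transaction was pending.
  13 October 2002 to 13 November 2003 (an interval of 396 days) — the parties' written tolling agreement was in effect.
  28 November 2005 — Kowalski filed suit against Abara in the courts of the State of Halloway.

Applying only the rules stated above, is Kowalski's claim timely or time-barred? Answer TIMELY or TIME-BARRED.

TIME-BARRED

The claim accrued on 3 September 1998, when the wrongful act occurred.
5 years from 3 September 1998 is 3 September 2003.
Because the pending criminal prosecution ran from 9 July 2000 to 9 April 2001, the deadline is extended by 274 days to 3 June 2004.
The pending related arbitration from 14 February 2002 to 26 June 2002 tolled the period for 132 days, extending the deadline to 13 October 2004.
The written tolling agreement from 13 October 2002 to 13 November 2003 tolled the period for 396 days, extending the deadline to 13 November 2005.
Kowalski filed on 28 November 2005, after the 13 November 2005 deadline, so the action is time-barred.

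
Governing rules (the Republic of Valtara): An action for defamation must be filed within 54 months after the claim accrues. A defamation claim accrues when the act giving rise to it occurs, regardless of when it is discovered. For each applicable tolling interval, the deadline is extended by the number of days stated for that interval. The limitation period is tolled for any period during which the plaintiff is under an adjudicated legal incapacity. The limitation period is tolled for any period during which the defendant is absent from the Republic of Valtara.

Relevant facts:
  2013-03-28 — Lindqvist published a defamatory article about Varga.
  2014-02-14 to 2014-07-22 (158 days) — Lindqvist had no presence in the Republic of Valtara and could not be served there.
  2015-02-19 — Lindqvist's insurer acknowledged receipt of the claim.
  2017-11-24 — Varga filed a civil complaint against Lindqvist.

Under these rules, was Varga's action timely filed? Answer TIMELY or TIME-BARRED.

TIMELY

The claim accrued on 2013-03-28, when the wrongful act occurred.
Adding the 54 months base period to 2013-03-28 gives a deadline of 2017-09-28, before any tolling.
Because the defendant's absence from the jurisdiction ran from 2014-02-14 to 2014-07-22, the deadline is extended by 158 days to 2018-03-05.
Nothing else in the chronology tolls or restarts the period.
The 2017-11-24 filing precedes the 2018-03-05 deadline; the claim is timely.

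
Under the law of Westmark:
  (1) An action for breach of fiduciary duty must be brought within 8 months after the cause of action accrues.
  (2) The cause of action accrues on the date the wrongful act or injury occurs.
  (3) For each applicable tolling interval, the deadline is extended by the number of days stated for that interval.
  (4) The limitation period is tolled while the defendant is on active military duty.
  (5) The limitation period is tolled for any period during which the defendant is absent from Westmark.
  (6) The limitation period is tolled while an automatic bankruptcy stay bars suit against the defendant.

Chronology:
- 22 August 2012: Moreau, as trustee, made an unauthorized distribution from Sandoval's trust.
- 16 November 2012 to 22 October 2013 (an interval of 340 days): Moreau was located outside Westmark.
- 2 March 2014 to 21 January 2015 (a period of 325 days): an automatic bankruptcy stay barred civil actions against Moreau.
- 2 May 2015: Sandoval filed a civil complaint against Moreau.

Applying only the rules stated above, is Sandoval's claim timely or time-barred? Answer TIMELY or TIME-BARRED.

TIME-BARRED

The cause of action accrued on 22 August 2012, the date of the act.
8 months from 22 August 2012 is 22 April 2013.
Because the defendant's absence from the jurisdiction ran from 16 November 2012 to 22 October 2013, the deadline is extended by 340 days to 28 March 2014.
Because the automatic bankruptcy stay ran from 2 March 2014 to 21 January 2015, the deadline is extended by 325 days to 16 February 2015.
Filing on 2 May 2015 missed the 16 February 2015 deadline — the action is time-barred.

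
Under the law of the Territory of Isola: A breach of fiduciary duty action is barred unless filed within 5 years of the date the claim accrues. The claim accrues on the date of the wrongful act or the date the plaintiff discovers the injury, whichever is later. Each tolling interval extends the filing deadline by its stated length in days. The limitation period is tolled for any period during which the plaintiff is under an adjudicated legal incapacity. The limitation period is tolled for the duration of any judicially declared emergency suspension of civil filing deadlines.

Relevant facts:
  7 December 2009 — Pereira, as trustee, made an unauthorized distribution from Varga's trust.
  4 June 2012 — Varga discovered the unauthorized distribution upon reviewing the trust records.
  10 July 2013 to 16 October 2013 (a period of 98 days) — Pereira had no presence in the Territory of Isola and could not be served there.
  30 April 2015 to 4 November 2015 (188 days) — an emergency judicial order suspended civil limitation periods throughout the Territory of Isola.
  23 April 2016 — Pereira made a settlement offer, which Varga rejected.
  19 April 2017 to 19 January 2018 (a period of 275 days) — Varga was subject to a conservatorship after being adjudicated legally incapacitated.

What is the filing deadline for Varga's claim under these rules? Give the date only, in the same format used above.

Taking the later of the act (7 December 2009) and discovery (4 June 2012), the claim accrued on 4 June 2012.
Adding the 5 years base period to 4 June 2012 gives a deadline of 4 June 2017, before any tolling.
The period was tolled for 188 days by the emergency suspension of filing deadlines (30 April 2015 to 4 November 2015), pushing the deadline to 9 December 2017.
Because the plaintiff's legal incapacity ran from 19 April 2017 to 19 January 2018, the deadline is extended by 275 days to 10 September 2018.
Although the defendant's absence ran from 10 July 2013 to 16 October 2013, the stated rules do not make that a tolling event, so it is disregarded.
None of the other events listed affects the running of the period under the stated rules.

10 September 2018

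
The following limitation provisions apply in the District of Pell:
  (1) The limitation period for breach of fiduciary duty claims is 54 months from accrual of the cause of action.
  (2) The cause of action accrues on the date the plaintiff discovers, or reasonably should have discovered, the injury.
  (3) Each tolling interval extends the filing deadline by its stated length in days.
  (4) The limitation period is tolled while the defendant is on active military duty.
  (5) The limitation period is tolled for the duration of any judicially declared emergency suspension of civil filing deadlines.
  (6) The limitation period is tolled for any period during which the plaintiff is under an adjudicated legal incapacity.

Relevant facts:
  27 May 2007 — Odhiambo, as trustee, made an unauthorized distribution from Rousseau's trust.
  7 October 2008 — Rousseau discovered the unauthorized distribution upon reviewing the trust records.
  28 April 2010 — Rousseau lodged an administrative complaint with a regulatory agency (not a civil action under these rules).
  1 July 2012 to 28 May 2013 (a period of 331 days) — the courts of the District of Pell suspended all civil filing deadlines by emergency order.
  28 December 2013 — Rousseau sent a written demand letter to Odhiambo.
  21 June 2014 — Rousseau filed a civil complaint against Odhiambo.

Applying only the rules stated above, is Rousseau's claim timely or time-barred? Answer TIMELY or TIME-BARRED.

TIME-BARRED

Accrual is tied to discovery, so the period began on 7 October 2008 rather than on 27 May 2007 when the act occurred.
The untolled deadline — 54 months after 7 October 2008 — is 7 April 2013.
Because the emergency suspension of filing deadlines ran from 1 July 2012 to 28 May 2013, the deadline is extended by 331 days to 4 March 2014.
None of the other events listed affects the running of the period under the stated rules.
The 21 June 2014 filing falls after the 4 March 2014 deadline; the claim is time-barred.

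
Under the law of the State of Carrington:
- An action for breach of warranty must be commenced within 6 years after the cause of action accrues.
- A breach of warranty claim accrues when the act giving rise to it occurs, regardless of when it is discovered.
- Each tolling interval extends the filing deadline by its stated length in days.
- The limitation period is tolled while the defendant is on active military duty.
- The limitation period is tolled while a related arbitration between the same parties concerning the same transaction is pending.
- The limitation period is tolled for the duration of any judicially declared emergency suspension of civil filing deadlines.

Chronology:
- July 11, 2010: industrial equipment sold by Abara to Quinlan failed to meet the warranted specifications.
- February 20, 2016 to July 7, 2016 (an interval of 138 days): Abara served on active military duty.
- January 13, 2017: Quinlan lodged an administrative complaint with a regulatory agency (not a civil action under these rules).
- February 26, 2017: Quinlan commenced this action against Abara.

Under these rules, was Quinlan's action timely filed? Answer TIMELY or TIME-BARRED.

TIME-BARRED

The limitation period began to run on July 11, 2010.
Adding the 6 years base period to July 11, 2010 gives a deadline of July 11, 2016, before any tolling.
The period was tolled for 138 days by the defendant's active military service (February 20, 2016 to July 7, 2016), pushing the deadline to November 26, 2016.
None of the other events listed affects the running of the period under the stated rules.
The February 26, 2017 filing falls after the November 26, 2016 deadline; the claim is time-barred.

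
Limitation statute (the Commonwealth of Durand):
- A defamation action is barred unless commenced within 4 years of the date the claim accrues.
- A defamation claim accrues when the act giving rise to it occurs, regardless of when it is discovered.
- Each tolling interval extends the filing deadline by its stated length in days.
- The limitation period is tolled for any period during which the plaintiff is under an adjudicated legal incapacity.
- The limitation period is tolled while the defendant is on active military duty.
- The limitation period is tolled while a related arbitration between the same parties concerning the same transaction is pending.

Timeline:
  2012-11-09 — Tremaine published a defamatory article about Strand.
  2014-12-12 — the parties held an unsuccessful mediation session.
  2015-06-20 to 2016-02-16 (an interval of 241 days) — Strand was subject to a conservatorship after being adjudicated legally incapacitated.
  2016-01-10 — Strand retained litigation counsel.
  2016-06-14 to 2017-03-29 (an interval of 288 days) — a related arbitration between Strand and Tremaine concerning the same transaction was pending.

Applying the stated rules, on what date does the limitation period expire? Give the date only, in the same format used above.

The limitation period began to run on 2012-11-09.
Adding the 4 years base period to 2012-11-09 gives a deadline of 2016-11-09, before any tolling.
The plaintiff's legal incapacity from 2015-06-20 to 2016-02-16 tolled the period for 241 days, extending the deadline to 2017-07-08.
Because the pending related arbitration ran from 2016-06-14 to 2017-03-29, the deadline is extended by 288 days to 2018-04-22.
None of the other events listed affects the running of the period under the stated rules.

2018-04-22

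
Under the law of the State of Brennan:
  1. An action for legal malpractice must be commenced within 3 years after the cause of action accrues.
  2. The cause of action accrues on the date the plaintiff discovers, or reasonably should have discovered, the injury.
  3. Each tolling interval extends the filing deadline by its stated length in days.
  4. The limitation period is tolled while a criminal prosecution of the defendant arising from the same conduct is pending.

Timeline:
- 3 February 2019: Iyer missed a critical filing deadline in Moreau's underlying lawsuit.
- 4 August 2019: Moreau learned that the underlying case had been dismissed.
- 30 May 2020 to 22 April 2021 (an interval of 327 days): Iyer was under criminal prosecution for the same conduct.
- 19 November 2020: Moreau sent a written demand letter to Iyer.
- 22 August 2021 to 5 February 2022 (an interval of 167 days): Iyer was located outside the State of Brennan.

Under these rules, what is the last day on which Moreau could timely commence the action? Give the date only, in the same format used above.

27 June 2023

Accrual is tied to discovery, so the period began on 4 August 2019 rather than on 3 February 2019 when the act occurred.
Adding the 3 years base period to 4 August 2019 gives a deadline of 4 August 2022, before any tolling.
The pending criminal prosecution from 30 May 2020 to 22 April 2021 tolled the period for 327 days, extending the deadline to 27 June 2023.
No stated provision tolls the period for the defendant's absence, so the interval from 22 August 2021 to 5 February 2022 has no effect on the deadline.
None of the other events listed affects the running of the period under the stated rules.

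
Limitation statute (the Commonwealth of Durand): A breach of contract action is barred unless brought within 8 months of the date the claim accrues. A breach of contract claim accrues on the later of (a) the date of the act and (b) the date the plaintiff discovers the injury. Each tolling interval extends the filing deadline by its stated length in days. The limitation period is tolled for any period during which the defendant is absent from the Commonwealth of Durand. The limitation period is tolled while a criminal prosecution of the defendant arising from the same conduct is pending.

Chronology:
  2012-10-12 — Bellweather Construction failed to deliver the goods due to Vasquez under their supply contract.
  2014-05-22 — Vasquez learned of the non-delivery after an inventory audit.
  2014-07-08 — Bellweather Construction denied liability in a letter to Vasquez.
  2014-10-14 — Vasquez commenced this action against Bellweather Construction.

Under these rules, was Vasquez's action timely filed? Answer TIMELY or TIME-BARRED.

TIMELY

Taking the later of the act (2012-10-12) and discovery (2014-05-22), the claim accrued on 2014-05-22.
8 months from 2014-05-22 is 2015-01-22.
The other events in the timeline have no effect on the limitation period under the stated rules.
Filing on 2014-10-14 beat the 2015-01-22 deadline — the action is timely.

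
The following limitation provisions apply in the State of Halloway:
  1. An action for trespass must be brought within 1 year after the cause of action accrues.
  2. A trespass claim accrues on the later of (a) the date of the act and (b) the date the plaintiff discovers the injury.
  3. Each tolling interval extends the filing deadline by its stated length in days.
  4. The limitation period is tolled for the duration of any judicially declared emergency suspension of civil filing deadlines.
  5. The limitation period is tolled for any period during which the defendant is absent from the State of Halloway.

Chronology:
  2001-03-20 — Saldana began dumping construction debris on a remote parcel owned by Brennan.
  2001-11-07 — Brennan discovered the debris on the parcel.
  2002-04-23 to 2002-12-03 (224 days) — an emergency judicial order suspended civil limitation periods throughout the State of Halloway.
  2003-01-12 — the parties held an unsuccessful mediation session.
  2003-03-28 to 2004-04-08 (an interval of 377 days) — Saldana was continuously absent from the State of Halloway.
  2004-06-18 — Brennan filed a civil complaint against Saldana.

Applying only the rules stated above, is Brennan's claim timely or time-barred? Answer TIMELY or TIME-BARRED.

TIMELY

Taking the later of the act (2001-03-20) and discovery (2001-11-07), the claim accrued on 2001-11-07.
Adding the 1 year base period to 2001-11-07 gives a deadline of 2002-11-07, before any tolling.
The emergency suspension of filing deadlines from 2002-04-23 to 2002-12-03 tolled the period for 224 days, extending the deadline to 2003-06-19.
Because the defendant's absence from the jurisdiction ran from 2003-03-28 to 2004-04-08, the deadline is extended by 377 days to 2004-06-30.
None of the other events listed affects the running of the period under the stated rules.
Brennan filed on 2004-06-18, before the 2004-06-30 deadline, so the action is timely.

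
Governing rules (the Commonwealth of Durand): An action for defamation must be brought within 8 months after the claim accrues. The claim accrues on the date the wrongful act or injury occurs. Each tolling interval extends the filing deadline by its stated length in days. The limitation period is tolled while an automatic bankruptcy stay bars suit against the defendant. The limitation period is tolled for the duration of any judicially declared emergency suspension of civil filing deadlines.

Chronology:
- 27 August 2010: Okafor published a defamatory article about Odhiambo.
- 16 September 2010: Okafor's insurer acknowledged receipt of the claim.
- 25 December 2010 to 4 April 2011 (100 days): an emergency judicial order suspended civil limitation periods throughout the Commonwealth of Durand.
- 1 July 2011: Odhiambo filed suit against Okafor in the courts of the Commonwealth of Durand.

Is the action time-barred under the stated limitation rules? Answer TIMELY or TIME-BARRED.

TIMELY

The claim accrued on 27 August 2010, when the wrongful act occurred.
The untolled deadline — 8 months after 27 August 2010 — is 27 April 2011.
The emergency suspension of filing deadlines from 25 December 2010 to 4 April 2011 tolled the period for 100 days, extending the deadline to 5 August 2011.
Nothing else in the chronology tolls or restarts the period.
Odhiambo filed on 1 July 2011, before the 5 August 2011 deadline, so the action is timely.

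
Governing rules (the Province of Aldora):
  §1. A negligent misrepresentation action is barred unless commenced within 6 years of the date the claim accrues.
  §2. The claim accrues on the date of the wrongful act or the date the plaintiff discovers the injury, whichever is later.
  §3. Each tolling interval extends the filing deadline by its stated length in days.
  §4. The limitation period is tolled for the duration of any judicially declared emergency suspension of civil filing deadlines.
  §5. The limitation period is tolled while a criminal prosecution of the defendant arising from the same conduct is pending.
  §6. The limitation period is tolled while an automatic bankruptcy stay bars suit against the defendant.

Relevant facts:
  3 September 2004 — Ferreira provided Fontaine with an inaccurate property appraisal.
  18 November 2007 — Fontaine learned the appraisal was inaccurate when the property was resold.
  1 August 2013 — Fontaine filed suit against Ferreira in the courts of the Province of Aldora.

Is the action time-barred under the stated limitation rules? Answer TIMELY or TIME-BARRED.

TIMELY

Because discovery on 18 November 2007 post-dates the 3 September 2004 act, accrual under the later-of rule falls on 18 November 2007.
The untolled deadline — 6 years after 18 November 2007 — is 18 November 2013.
Filing on 1 August 2013 beat the 18 November 2013 deadline — the action is timely.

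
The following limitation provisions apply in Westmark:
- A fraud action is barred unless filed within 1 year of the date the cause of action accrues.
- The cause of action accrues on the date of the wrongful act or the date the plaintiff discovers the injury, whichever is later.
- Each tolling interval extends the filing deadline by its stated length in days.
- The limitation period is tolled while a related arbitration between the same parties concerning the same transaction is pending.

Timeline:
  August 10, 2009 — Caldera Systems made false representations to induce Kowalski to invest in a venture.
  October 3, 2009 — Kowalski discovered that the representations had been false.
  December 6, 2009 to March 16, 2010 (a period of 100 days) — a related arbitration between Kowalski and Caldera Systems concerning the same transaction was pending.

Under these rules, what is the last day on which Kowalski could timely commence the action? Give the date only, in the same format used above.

Taking the later of the act (August 10, 2009) and discovery (October 3, 2009), the claim accrued on October 3, 2009.
Adding the 1 year base period to October 3, 2009 gives a deadline of October 3, 2010, before any tolling.
The period was tolled for 100 days by the pending related arbitration (December 6, 2009 to March 16, 2010), pushing the deadline to January 11, 2011.

January 11, 2011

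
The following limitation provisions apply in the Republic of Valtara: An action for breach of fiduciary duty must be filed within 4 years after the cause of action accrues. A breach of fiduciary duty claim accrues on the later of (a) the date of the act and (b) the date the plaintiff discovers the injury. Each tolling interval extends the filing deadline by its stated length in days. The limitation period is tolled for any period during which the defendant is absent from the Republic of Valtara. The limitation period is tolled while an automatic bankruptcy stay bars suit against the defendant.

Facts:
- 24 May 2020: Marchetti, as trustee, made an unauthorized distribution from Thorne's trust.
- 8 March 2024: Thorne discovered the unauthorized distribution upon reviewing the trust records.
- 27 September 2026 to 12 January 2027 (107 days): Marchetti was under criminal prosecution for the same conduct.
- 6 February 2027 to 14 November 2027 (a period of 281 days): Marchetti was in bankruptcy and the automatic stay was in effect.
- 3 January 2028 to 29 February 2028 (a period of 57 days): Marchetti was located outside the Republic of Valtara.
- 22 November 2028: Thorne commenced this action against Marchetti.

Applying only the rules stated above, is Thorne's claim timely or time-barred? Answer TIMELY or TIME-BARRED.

TIMELY

Taking the later of the act (24 May 2020) and discovery (8 March 2024), the claim accrued on 8 March 2024.
4 years from 8 March 2024 is 8 March 2028.
Because the automatic bankruptcy stay ran from 6 February 2027 to 14 November 2027, the deadline is extended by 281 days to 14 December 2028.
The defendant's absence from the jurisdiction from 3 January 2028 to 29 February 2028 tolled the period for 57 days, extending the deadline to 9 February 2029.
The pending criminal prosecution from 27 September 2026 to 12 January 2027 does not toll the period, because no stated rule makes a criminal prosecution a tolling event.
Thorne filed on 22 November 2028, before the 9 February 2029 deadline, so the action is timely.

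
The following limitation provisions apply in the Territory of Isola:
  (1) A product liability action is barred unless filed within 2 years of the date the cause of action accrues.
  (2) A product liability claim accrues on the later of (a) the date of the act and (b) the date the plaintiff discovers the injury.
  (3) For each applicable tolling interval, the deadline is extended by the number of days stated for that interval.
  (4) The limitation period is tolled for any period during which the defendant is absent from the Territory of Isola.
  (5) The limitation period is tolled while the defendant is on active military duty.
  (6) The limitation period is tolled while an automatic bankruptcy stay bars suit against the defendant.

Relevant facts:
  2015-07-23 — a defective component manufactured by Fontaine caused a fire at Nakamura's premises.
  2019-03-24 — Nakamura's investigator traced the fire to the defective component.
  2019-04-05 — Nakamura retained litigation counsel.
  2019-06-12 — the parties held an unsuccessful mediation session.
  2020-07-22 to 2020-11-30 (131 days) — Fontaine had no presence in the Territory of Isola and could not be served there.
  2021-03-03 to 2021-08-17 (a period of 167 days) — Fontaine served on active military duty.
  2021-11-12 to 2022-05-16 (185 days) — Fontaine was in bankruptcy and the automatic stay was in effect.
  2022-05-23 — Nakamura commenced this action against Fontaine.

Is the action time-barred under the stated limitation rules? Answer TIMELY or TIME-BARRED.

TIMELY

Taking the later of the act (2015-07-23) and discovery (2019-03-24), the claim accrued on 2019-03-24.
2 years from 2019-03-24 is 2021-03-24.
Because the defendant's absence from the jurisdiction ran from 2020-07-22 to 2020-11-30, the deadline is extended by 131 days to 2021-08-02.
Because the defendant's active military service ran from 2021-03-03 to 2021-08-17, the deadline is extended by 167 days to 2022-01-16.
The period was tolled for 185 days by the automatic bankruptcy stay (2021-11-12 to 2022-05-16), pushing the deadline to 2022-07-20.
None of the other events listed affects the running of the period under the stated rules.
Nakamura filed on 2022-05-23, before the 2022-07-20 deadline, so the action is timely.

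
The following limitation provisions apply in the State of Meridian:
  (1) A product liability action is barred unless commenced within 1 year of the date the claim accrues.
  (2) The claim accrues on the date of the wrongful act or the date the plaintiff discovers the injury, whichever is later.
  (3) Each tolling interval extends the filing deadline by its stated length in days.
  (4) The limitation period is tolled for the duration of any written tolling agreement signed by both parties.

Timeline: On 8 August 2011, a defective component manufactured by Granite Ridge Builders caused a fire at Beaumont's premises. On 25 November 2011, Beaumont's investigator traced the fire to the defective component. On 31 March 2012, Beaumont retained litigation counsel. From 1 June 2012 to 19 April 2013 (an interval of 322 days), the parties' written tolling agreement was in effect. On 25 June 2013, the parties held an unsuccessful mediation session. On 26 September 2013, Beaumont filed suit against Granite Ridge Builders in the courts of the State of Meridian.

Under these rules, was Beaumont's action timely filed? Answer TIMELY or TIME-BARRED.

Because discovery on 25 November 2011 post-dates the 8 August 2011 act, accrual under the later-of rule falls on 25 November 2011.
1 year from 25 November 2011 is 25 November 2012.
The written tolling agreement from 1 June 2012 to 19 April 2013 tolled the period for 322 days, extending the deadline to 13 October 2013.
The other events in the timeline have no effect on the limitation period under the stated rules.
The 26 September 2013 filing precedes the 13 October 2013 deadline; the claim is timely.

TIMELY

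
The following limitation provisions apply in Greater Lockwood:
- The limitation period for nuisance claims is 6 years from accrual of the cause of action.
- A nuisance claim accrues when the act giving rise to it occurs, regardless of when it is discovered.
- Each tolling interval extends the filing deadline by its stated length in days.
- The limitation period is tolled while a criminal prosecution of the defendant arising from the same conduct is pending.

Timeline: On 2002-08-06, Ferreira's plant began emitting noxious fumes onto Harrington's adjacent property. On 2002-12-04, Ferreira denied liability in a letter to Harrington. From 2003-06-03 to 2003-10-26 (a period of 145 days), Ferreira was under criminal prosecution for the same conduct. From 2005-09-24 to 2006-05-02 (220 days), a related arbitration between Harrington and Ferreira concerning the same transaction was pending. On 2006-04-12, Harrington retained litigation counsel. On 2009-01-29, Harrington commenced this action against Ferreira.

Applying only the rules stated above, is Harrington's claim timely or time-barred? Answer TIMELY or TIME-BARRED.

The cause of action accrued on 2002-08-06, the date of the act.
The untolled deadline — 6 years after 2002-08-06 — is 2008-08-06.
The pending criminal prosecution from 2003-06-03 to 2003-10-26 tolled the period for 145 days, extending the deadline to 2008-12-29.
No stated provision tolls the period for a pending arbitration, so the interval from 2005-09-24 to 2006-05-02 has no effect on the deadline.
Nothing else in the chronology tolls or restarts the period.
The 2009-01-29 filing falls after the 2008-12-29 deadline; the claim is time-barred.

TIME-BARRED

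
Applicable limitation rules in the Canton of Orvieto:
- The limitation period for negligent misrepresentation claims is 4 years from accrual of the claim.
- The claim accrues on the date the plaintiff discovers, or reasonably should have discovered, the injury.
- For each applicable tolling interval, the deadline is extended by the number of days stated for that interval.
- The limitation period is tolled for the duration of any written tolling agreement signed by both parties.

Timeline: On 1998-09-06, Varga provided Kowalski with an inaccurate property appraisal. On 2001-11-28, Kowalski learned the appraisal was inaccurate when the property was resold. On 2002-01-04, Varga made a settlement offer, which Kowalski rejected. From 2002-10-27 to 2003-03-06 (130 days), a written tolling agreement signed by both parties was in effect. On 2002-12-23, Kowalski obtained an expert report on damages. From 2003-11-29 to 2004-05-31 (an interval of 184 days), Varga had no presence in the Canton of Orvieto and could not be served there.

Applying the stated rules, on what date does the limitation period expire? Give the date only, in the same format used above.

2006-04-07

Accrual is tied to discovery, so the period began on 2001-11-28 rather than on 1998-09-06 when the act occurred.
Adding the 4 years base period to 2001-11-28 gives a deadline of 2005-11-28, before any tolling.
Because the written tolling agreement ran from 2002-10-27 to 2003-03-06, the deadline is extended by 130 days to 2006-04-07.
The defendant's absence from the jurisdiction from 2003-11-29 to 2004-05-31 does not toll the period, because no stated rule makes the defendant's absence a tolling event.
Nothing else in the chronology tolls or restarts the period.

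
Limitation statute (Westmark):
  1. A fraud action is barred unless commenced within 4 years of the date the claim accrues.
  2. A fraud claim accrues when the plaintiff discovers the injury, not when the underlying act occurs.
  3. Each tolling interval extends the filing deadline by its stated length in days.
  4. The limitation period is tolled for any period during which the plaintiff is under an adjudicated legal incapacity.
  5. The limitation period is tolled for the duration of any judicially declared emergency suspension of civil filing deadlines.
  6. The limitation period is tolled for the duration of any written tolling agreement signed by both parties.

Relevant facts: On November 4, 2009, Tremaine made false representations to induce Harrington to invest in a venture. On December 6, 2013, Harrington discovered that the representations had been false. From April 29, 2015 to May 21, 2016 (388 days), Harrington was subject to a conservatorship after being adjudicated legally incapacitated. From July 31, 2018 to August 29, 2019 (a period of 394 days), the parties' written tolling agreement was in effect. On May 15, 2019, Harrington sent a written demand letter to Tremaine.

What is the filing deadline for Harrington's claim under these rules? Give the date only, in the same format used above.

January 27, 2020

Accrual is tied to discovery, so the period began on December 6, 2013 rather than on November 4, 2009 when the act occurred.
4 years from December 6, 2013 is December 6, 2017.
The period was tolled for 388 days by the plaintiff's legal incapacity (April 29, 2015 to May 21, 2016), pushing the deadline to December 29, 2018.
The period was tolled for 394 days by the written tolling agreement (July 31, 2018 to August 29, 2019), pushing the deadline to January 27, 2020.
Nothing else in the chronology tolls or restarts the period.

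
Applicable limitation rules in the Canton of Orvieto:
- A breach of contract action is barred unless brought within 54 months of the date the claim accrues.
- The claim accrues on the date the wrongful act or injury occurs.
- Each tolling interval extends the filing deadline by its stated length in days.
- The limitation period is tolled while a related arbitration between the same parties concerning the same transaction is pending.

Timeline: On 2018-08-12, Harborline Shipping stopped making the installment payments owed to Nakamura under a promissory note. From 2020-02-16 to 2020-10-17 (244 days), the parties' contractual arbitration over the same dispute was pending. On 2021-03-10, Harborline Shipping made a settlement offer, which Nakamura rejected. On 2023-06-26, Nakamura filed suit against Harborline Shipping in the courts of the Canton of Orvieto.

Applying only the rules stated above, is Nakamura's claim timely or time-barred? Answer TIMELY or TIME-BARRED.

TIMELY

The claim accrued on 2018-08-12, when the wrongful act occurred.
The untolled deadline — 54 months after 2018-08-12 — is 2023-02-12.
The period was tolled for 244 days by the pending related arbitration (2020-02-16 to 2020-10-17), pushing the deadline to 2023-10-14.
Nothing else in the chronology tolls or restarts the period.
Filing on 2023-06-26 beat the 2023-10-14 deadline — the action is timely.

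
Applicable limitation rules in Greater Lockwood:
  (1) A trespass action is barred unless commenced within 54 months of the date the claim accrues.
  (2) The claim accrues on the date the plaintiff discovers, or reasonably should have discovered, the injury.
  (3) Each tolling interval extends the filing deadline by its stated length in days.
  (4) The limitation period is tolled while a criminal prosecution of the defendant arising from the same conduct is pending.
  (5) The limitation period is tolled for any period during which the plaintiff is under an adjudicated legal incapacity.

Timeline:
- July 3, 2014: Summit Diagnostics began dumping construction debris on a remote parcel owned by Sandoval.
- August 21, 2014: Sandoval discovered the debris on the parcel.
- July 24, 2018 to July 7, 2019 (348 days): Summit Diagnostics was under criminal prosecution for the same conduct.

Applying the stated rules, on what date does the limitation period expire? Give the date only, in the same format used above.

The claim did not accrue until Sandoval discovered the injury on August 21, 2014; the July 3, 2014 act date does not start the clock under the stated rule.
The untolled deadline — 54 months after August 21, 2014 — is February 21, 2019.
The pending criminal prosecution from July 24, 2018 to July 7, 2019 tolled the period for 348 days, extending the deadline to February 4, 2020.

February 4, 2020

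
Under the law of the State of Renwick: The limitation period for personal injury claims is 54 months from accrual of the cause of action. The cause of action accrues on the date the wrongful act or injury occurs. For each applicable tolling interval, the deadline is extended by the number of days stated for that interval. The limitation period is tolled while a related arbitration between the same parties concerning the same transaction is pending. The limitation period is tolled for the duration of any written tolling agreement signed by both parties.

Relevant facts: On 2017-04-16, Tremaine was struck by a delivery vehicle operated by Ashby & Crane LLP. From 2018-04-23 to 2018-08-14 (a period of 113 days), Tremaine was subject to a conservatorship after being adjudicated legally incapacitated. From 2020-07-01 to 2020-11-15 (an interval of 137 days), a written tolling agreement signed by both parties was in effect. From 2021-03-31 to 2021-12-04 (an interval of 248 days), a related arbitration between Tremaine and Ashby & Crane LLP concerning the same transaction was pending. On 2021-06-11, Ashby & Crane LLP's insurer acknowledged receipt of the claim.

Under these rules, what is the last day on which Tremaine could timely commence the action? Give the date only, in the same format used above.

The cause of action accrued on 2017-04-16, the date of the act.
Adding the 54 months base period to 2017-04-16 gives a deadline of 2021-10-16, before any tolling.
The period was tolled for 137 days by the written tolling agreement (2020-07-01 to 2020-11-15), pushing the deadline to 2022-03-02.
Because the pending related arbitration ran from 2021-03-31 to 2021-12-04, the deadline is extended by 248 days to 2022-11-05.
The plaintiff's legal incapacity from 2018-04-23 to 2018-08-14 does not toll the period, because no stated rule makes the plaintiff's incapacity a tolling event.
The other events in the timeline have no effect on the limitation period under the stated rules.

2022-11-05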